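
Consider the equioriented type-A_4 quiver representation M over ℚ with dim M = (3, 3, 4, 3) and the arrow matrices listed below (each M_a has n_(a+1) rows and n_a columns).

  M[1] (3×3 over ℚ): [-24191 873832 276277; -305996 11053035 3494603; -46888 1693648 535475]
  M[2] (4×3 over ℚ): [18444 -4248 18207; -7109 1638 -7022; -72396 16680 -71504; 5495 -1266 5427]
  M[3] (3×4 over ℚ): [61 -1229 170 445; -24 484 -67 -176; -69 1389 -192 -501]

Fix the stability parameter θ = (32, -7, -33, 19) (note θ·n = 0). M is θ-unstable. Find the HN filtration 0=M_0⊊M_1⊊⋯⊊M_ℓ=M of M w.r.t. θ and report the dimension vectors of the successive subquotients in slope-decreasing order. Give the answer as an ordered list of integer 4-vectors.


Barcode: M ≅ I[1,2], I[1,3]^2, I[3,4]^2, I[4,4]. HN layers by μ_θ (4 steps, strictly decreasing):
  μ^(1)=19; μ^(2)=25/2; μ^(3)=-8/3; μ^(4)=-33

((0, 0, 0, 3); (1, 1, 0, 0); (2, 2, 2, 0); (0, 0, 2, 0))


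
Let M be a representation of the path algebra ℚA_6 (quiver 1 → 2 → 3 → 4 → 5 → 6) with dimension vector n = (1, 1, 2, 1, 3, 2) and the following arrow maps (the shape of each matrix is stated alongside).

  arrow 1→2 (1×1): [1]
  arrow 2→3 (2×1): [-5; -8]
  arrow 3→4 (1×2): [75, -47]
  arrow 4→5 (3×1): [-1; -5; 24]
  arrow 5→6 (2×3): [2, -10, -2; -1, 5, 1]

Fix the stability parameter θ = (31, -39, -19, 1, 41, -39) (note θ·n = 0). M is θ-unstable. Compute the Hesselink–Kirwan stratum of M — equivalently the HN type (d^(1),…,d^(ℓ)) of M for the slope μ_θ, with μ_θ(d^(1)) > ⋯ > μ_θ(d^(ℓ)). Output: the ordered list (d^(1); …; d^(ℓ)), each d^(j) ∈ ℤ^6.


Interval decomposition of M: I[1,5], I[3,3], I[5,5], I[5,6], I[6,6].
HN type (ℓ=5): μ^(1)=41; μ^(2)=1; μ^(3)=-9; μ^(4)=-19; μ^(5)=-39

((0, 0, 0, 0, 2, 0); (0, 0, 0, 1, 1, 1); (1, 1, 1, 0, 0, 0); (0, 0, 1, 0, 0, 0); (0, 0, 0, 0, 0, 1))


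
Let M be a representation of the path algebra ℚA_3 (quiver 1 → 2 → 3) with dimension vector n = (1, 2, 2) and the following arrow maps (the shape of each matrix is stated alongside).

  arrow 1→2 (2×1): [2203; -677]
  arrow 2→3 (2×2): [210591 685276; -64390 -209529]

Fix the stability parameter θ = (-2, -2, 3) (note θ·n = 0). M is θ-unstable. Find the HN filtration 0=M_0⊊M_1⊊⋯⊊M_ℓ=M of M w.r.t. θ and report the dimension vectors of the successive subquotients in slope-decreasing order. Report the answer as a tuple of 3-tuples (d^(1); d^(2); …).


Interval decomposition of M: I[1,3], I[2,3].
HN type (ℓ=2): μ^(1)=3; μ^(2)=-2

((0, 0, 2); (1, 2, 0))


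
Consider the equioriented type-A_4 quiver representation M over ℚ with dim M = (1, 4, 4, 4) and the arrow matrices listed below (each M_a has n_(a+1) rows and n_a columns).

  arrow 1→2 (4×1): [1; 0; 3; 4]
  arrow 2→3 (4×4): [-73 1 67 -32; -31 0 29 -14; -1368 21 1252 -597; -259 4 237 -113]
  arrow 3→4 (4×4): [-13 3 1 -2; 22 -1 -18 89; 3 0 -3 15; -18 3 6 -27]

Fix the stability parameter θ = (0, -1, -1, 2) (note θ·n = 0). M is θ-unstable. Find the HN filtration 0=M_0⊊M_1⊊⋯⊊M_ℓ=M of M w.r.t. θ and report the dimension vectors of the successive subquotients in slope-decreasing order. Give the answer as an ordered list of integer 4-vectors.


Barcode: M ≅ I[1,2], I[2,3]^2, I[2,4], I[3,4], I[4,4]^2. HN layers by μ_θ (3 steps, strictly decreasing):
  μ^(1)=2; μ^(2)=-1/2; μ^(3)=-1

((0, 0, 0, 4); (1, 1, 0, 0); (0, 3, 4, 0))


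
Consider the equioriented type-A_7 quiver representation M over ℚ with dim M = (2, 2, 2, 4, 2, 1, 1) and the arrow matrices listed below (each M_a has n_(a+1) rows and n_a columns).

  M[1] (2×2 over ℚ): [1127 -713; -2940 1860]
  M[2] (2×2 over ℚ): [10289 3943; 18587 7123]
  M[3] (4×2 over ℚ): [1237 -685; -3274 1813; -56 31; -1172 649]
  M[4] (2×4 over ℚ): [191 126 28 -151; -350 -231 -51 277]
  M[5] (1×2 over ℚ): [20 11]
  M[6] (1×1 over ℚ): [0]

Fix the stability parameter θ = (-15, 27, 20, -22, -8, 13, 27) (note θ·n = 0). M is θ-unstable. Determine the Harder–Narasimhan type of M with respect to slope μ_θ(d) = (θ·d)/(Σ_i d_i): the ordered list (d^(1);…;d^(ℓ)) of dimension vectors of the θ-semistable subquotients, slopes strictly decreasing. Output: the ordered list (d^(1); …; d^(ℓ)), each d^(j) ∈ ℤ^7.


Interval decomposition of M: I[1,1], I[1,6], I[2,5], I[4,4]^2, I[7,7].
HN type (ℓ=5): μ^(1)=27; μ^(2)=13; μ^(3)=17/4; μ^(4)=-15; μ^(5)=-22

((0, 0, 0, 0, 0, 0, 1); (0, 0, 0, 0, 0, 1, 0); (0, 2, 2, 2, 2, 0, 0); (2, 0, 0, 0, 0, 0, 0); (0, 0, 0, 2, 0, 0, 0))


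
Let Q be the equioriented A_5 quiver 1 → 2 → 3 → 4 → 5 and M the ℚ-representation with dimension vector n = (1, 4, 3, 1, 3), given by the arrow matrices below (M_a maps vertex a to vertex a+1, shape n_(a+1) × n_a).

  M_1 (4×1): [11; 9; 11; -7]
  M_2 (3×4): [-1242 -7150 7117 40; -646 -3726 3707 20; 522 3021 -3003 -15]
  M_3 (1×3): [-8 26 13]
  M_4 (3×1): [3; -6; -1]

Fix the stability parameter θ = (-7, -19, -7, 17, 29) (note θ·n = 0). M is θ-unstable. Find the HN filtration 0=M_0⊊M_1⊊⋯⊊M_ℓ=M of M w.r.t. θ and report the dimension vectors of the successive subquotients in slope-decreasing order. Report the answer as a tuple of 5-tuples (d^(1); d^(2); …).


Via rank(M_{q-1}∘⋯∘M_p): M ≅ I[1,5], I[2,2]^2, I[2,3], I[3,3], I[5,5]^2.
μ_θ-semistable layers: μ^(1)=29; μ^(2)=17; μ^(3)=-7; μ^(4)=-13; μ^(5)=-19

((0, 0, 0, 0, 3); (0, 0, 0, 1, 0); (0, 0, 3, 0, 0); (1, 1, 0, 0, 0); (0, 3, 0, 0, 0))


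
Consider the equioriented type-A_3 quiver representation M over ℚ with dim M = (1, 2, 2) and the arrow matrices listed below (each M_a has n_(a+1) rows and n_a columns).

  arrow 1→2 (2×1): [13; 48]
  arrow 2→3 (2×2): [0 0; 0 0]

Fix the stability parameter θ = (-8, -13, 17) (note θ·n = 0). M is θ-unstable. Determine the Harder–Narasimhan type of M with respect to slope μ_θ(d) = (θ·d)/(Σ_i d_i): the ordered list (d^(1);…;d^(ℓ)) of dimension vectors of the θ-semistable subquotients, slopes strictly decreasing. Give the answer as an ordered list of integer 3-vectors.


Interval decomposition of M: I[1,2], I[2,2], I[3,3]^2.
HN type (ℓ=3): μ^(1)=17; μ^(2)=-21/2; μ^(3)=-13

((0, 0, 2); (1, 1, 0); (0, 1, 0))


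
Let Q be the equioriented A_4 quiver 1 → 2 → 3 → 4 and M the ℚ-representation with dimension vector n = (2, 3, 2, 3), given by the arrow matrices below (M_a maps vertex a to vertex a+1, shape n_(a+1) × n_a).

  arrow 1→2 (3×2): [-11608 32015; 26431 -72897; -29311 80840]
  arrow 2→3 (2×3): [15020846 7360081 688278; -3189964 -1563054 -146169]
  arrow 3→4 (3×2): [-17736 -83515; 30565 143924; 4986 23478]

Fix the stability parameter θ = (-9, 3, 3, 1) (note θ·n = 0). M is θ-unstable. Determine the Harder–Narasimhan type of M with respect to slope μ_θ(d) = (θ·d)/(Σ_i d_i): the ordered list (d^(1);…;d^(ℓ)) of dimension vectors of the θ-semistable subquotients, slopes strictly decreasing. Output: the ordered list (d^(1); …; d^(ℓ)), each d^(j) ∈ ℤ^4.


Barcode: M ≅ I[1,4]^2, I[2,2], I[4,4]. HN layers by μ_θ (4 steps, strictly decreasing):
  μ^(1)=3; μ^(2)=7/3; μ^(3)=1; μ^(4)=-9

((0, 1, 0, 0); (0, 2, 2, 2); (0, 0, 0, 1); (2, 0, 0, 0))


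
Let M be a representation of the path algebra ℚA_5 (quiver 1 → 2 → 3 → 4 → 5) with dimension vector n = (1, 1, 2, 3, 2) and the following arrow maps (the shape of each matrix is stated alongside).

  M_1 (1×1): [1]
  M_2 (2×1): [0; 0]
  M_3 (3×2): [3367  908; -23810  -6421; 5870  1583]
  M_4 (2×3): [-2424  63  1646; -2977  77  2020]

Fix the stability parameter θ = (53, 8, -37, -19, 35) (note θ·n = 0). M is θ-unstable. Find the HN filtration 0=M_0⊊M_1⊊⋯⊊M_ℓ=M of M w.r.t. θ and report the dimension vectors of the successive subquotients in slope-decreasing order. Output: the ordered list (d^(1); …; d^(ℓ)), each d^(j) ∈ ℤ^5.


Interval decomposition of M: I[1,2], I[3,5]^2, I[4,4].
HN type (ℓ=4): μ^(1)=35; μ^(2)=61/2; μ^(3)=-19; μ^(4)=-37

((0, 0, 0, 0, 2); (1, 1, 0, 0, 0); (0, 0, 0, 3, 0); (0, 0, 2, 0, 0))


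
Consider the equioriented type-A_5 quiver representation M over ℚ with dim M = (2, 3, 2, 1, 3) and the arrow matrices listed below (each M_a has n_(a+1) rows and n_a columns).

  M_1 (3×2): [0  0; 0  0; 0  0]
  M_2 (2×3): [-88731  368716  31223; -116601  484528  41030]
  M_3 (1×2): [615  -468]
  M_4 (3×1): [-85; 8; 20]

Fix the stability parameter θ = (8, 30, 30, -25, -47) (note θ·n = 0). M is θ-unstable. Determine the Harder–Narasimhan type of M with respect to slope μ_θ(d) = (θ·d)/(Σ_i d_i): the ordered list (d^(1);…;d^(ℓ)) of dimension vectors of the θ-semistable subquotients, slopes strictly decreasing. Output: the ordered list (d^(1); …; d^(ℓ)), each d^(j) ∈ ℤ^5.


Interval decomposition of M: I[1,1]^2, I[2,2], I[2,3], I[2,5], I[5,5]^2.
HN type (ℓ=4): μ^(1)=30; μ^(2)=8; μ^(3)=-3; μ^(4)=-47

((0, 2, 1, 0, 0); (2, 0, 0, 0, 0); (0, 1, 1, 1, 1); (0, 0, 0, 0, 2))


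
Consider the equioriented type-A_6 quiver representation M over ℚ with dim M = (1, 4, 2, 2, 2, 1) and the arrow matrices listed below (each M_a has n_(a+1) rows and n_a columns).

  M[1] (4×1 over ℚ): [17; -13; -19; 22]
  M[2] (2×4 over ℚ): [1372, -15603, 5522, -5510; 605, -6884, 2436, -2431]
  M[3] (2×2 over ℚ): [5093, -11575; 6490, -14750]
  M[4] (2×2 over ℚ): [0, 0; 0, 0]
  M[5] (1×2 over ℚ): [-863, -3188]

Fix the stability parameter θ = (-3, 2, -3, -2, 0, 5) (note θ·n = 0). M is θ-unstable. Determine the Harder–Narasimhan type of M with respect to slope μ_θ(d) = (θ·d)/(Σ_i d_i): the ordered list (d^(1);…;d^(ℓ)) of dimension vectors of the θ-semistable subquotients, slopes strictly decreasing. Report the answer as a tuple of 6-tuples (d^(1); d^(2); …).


Interval decomposition of M: I[1,3], I[2,2]^2, I[2,4], I[4,4], I[5,5], I[5,6].
HN type (ℓ=7): μ^(1)=5; μ^(2)=2; μ^(3)=0; μ^(4)=-1/2; μ^(5)=-1; μ^(6)=-2; μ^(7)=-3

((0, 0, 0, 0, 0, 1); (0, 2, 0, 0, 0, 0); (0, 0, 0, 0, 2, 0); (0, 1, 1, 0, 0, 0); (0, 1, 1, 1, 0, 0); (0, 0, 0, 1, 0, 0); (1, 0, 0, 0, 0, 0))


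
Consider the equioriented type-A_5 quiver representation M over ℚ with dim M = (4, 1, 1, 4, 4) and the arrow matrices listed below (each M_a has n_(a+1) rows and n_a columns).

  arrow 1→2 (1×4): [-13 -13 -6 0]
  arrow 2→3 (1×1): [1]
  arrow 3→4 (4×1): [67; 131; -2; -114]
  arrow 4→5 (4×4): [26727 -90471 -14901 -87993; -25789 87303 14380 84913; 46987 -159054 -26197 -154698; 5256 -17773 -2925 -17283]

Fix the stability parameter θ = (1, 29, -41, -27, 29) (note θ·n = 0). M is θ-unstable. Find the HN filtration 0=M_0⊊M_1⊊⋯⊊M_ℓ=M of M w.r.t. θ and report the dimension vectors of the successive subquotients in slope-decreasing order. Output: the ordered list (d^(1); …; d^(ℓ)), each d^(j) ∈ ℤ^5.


Barcode: M ≅ I[1,1]^3, I[1,5], I[4,4], I[4,5]^2, I[5,5]. HN layers by μ_θ (4 steps, strictly decreasing):
  μ^(1)=29; μ^(2)=1; μ^(3)=-19/2; μ^(4)=-27

((0, 0, 0, 0, 4); (3, 0, 0, 0, 0); (1, 1, 1, 1, 0); (0, 0, 0, 3, 0))


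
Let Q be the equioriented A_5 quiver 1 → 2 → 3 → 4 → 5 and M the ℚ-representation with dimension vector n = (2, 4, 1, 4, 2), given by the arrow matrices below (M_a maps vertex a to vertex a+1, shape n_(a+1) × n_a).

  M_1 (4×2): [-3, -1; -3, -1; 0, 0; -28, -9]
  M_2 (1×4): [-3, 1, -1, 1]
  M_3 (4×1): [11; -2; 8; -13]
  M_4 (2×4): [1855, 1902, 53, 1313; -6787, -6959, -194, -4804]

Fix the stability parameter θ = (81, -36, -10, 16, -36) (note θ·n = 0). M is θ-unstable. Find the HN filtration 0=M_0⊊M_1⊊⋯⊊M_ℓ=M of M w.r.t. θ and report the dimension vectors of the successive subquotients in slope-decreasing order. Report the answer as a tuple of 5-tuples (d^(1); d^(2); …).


Barcode: M ≅ I[1,2], I[1,5], I[2,2]^2, I[4,4]^2, I[4,5]. HN layers by μ_θ (5 steps, strictly decreasing):
  μ^(1)=45/2; μ^(2)=16; μ^(3)=3; μ^(4)=-10; μ^(5)=-36

((1, 1, 0, 0, 0); (0, 0, 0, 2, 0); (1, 1, 1, 1, 1); (0, 0, 0, 1, 1); (0, 2, 0, 0, 0))


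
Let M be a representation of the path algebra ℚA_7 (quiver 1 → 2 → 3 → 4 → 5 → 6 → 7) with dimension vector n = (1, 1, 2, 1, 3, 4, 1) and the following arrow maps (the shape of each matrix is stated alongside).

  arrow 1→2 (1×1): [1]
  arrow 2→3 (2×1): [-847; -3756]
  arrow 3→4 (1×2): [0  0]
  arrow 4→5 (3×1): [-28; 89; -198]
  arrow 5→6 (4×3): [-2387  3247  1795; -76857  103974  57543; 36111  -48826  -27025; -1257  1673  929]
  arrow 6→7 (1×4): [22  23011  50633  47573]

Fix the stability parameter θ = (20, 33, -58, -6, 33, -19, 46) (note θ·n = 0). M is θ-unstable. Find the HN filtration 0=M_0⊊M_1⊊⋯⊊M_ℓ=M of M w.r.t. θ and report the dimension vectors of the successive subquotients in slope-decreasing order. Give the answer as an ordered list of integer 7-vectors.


Barcode: M ≅ I[1,3], I[3,3], I[4,7], I[5,5], I[5,6], I[6,6]^2. HN layers by μ_θ (7 steps, strictly decreasing):
  μ^(1)=46; μ^(2)=33; μ^(3)=7; μ^(4)=-5/3; μ^(5)=-6; μ^(6)=-19; μ^(7)=-58

((0, 0, 0, 0, 0, 0, 1); (0, 0, 0, 0, 1, 0, 0); (0, 0, 0, 0, 2, 2, 0); (1, 1, 1, 0, 0, 0, 0); (0, 0, 0, 1, 0, 0, 0); (0, 0, 0, 0, 0, 2, 0); (0, 0, 1, 0, 0, 0, 0))


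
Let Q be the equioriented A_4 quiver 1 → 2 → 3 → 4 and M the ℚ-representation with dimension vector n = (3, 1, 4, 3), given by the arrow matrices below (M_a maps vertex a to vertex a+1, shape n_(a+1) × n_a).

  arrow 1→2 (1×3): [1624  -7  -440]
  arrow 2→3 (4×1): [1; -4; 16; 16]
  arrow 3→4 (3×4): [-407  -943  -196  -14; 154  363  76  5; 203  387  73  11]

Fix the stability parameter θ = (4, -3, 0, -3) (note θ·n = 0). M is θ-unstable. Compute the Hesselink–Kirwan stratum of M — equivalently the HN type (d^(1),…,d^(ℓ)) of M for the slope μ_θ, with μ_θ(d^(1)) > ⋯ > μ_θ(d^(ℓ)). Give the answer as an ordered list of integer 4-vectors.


Via rank(M_{q-1}∘⋯∘M_p): M ≅ I[1,1]^2, I[1,4], I[3,3], I[3,4]^2.
μ_θ-semistable layers: μ^(1)=4; μ^(2)=0; μ^(3)=-1/2; μ^(4)=-3/2

((2, 0, 0, 0); (0, 0, 1, 0); (1, 1, 1, 1); (0, 0, 2, 2))


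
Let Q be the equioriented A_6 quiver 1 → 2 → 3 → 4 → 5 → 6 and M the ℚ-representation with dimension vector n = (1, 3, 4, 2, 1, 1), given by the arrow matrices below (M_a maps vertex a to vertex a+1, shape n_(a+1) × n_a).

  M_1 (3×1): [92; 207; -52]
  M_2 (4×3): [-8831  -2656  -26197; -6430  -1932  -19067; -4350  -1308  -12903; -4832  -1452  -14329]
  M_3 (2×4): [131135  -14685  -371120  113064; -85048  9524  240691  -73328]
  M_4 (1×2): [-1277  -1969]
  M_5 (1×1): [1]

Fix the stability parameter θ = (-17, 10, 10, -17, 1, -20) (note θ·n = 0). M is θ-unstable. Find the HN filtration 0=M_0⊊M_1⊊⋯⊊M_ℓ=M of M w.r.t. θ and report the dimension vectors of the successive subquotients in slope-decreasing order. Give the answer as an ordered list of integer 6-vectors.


Via rank(M_{q-1}∘⋯∘M_p): M ≅ I[1,2], I[2,4], I[2,6], I[3,3]^2.
μ_θ-semistable layers: μ^(1)=10; μ^(2)=1; μ^(3)=-16/5; μ^(4)=-17

((0, 1, 2, 0, 0, 0); (0, 1, 1, 1, 0, 0); (0, 1, 1, 1, 1, 1); (1, 0, 0, 0, 0, 0))


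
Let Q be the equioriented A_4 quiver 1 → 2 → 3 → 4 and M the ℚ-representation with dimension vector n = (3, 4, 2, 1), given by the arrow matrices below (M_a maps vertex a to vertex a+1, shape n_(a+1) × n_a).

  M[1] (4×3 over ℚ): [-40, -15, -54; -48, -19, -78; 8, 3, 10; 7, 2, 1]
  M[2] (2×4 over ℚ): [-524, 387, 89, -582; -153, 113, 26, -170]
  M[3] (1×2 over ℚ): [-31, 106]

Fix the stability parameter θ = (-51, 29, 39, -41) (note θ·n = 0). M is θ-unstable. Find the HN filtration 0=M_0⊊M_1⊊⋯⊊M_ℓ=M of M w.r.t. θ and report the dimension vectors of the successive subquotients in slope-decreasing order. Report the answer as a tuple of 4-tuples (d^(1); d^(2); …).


Interval decomposition of M: I[1,2], I[1,3], I[1,4], I[2,2].
HN type (ℓ=4): μ^(1)=39; μ^(2)=29; μ^(3)=9; μ^(4)=-51

((0, 0, 1, 0); (0, 3, 0, 0); (0, 1, 1, 1); (3, 0, 0, 0))


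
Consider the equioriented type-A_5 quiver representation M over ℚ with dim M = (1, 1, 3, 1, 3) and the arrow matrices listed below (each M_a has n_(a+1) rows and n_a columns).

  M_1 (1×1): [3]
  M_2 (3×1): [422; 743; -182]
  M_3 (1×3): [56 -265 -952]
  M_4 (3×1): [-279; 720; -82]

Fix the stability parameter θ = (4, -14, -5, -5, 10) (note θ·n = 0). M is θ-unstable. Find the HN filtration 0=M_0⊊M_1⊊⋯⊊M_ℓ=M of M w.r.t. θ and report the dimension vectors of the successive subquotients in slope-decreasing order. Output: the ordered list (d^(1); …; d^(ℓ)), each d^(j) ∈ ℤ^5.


Barcode: M ≅ I[1,5], I[3,3]^2, I[5,5]^2. HN layers by μ_θ (2 steps, strictly decreasing):
  μ^(1)=10; μ^(2)=-5

((0, 0, 0, 0, 3); (1, 1, 3, 1, 0))


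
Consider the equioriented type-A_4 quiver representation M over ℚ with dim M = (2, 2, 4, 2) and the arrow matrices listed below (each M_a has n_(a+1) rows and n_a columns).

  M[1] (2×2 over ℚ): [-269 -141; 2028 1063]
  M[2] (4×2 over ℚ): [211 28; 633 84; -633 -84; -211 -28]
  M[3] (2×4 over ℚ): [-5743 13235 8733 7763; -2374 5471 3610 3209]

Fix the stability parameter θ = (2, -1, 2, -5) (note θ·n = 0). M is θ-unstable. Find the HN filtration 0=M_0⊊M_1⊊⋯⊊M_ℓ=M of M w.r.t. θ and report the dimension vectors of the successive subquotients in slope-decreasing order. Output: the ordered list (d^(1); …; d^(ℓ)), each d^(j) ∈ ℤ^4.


Via rank(M_{q-1}∘⋯∘M_p): M ≅ I[1,2], I[1,3], I[3,3], I[3,4]^2.
μ_θ-semistable layers: μ^(1)=2; μ^(2)=1/2; μ^(3)=-3/2

((0, 0, 2, 0); (2, 2, 0, 0); (0, 0, 2, 2))


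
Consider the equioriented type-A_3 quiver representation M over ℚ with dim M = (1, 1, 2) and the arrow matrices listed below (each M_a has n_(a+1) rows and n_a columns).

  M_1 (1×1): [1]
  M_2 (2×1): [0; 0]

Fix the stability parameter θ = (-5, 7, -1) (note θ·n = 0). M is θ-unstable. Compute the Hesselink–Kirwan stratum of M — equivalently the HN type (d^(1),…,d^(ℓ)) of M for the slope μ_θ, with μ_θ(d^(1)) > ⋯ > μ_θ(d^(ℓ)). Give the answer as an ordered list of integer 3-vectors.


Barcode: M ≅ I[1,2], I[3,3]^2. HN layers by μ_θ (3 steps, strictly decreasing):
  μ^(1)=7; μ^(2)=-1; μ^(3)=-5

((0, 1, 0); (0, 0, 2); (1, 0, 0))


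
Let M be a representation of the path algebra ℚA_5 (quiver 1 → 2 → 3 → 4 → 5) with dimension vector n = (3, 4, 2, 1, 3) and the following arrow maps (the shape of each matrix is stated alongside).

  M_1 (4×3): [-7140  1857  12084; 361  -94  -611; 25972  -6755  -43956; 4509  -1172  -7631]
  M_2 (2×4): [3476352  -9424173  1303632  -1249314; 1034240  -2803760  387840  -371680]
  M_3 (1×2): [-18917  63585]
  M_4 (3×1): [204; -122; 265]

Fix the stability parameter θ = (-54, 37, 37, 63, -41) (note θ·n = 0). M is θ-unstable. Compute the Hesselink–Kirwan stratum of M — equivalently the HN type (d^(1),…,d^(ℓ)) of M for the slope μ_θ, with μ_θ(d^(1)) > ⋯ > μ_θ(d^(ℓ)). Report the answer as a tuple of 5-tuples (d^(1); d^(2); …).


Barcode: M ≅ I[1,1], I[1,2], I[1,5], I[2,2]^2, I[3,3], I[5,5]^2. HN layers by μ_θ (4 steps, strictly decreasing):
  μ^(1)=37; μ^(2)=24; μ^(3)=-41; μ^(4)=-54

((0, 3, 1, 0, 0); (0, 1, 1, 1, 1); (0, 0, 0, 0, 2); (3, 0, 0, 0, 0))


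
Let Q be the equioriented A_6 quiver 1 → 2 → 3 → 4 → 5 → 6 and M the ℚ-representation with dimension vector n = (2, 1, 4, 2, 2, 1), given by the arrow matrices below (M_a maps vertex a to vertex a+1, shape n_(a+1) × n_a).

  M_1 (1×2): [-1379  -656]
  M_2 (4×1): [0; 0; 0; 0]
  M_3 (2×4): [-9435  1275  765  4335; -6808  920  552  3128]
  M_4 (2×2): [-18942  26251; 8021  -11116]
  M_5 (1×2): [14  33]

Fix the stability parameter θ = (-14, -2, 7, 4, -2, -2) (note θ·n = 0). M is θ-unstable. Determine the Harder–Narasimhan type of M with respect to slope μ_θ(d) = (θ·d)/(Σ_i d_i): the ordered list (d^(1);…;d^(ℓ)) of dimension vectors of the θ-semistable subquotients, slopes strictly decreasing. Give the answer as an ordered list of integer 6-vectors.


Barcode: M ≅ I[1,1], I[1,2], I[3,3]^3, I[3,6], I[4,5]. HN layers by μ_θ (5 steps, strictly decreasing):
  μ^(1)=7; μ^(2)=7/4; μ^(3)=1; μ^(4)=-2; μ^(5)=-14

((0, 0, 3, 0, 0, 0); (0, 0, 1, 1, 1, 1); (0, 0, 0, 1, 1, 0); (0, 1, 0, 0, 0, 0); (2, 0, 0, 0, 0, 0))


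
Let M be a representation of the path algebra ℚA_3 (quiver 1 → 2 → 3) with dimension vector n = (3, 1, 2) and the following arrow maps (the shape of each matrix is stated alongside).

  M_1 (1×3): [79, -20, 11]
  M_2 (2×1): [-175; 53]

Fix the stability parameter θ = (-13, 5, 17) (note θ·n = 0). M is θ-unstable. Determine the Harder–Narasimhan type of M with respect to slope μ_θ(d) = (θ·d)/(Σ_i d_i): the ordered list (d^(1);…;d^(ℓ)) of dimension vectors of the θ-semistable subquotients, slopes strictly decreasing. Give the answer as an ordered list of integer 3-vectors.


Barcode: M ≅ I[1,1]^2, I[1,3], I[3,3]. HN layers by μ_θ (3 steps, strictly decreasing):
  μ^(1)=17; μ^(2)=5; μ^(3)=-13

((0, 0, 2); (0, 1, 0); (3, 0, 0))


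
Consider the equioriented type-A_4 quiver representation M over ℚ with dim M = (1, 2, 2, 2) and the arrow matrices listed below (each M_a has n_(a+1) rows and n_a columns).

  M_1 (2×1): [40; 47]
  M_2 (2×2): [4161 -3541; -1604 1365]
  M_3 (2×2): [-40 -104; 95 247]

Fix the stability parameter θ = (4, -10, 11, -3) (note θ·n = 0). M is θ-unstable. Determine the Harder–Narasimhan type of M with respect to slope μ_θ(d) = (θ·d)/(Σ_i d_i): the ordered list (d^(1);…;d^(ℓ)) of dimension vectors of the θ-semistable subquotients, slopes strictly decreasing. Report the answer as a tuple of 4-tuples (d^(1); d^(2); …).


Barcode: M ≅ I[1,3], I[2,4], I[4,4]. HN layers by μ_θ (4 steps, strictly decreasing):
  μ^(1)=11; μ^(2)=4; μ^(3)=-3; μ^(4)=-10

((0, 0, 1, 0); (0, 0, 1, 1); (1, 1, 0, 1); (0, 1, 0, 0))


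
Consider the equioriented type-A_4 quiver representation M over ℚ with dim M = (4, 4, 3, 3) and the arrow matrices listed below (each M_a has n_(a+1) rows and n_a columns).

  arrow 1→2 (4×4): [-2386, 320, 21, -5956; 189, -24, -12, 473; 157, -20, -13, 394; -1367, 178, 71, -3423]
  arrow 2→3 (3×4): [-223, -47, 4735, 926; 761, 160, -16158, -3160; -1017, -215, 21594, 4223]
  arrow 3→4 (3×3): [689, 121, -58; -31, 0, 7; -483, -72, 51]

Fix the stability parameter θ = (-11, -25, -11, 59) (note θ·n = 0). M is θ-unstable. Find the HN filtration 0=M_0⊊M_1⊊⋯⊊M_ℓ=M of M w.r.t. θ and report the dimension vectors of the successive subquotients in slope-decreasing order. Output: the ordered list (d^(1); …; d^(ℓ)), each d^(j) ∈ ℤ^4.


Barcode: M ≅ I[1,2], I[1,3], I[1,4]^2, I[4,4]. HN layers by μ_θ (3 steps, strictly decreasing):
  μ^(1)=59; μ^(2)=-11; μ^(3)=-18

((0, 0, 0, 3); (0, 0, 3, 0); (4, 4, 0, 0))


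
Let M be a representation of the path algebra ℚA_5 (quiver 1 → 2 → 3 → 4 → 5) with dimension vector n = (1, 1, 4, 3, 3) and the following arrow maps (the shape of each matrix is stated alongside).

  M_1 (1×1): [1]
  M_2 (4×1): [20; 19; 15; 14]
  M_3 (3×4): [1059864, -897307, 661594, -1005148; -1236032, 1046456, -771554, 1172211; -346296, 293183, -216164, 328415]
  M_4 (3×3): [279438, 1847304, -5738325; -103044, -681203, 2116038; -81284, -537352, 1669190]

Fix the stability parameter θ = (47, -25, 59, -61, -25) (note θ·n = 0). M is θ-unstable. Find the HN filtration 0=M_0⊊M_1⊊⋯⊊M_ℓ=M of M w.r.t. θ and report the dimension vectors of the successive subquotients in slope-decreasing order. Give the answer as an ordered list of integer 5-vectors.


Interval decomposition of M: I[1,5], I[3,3]^2, I[3,5], I[4,4], I[5,5].
HN type (ℓ=5): μ^(1)=59; μ^(2)=-1; μ^(3)=-9; μ^(4)=-25; μ^(5)=-61

((0, 0, 2, 0, 0); (1, 1, 1, 1, 1); (0, 0, 1, 1, 1); (0, 0, 0, 0, 1); (0, 0, 0, 1, 0))


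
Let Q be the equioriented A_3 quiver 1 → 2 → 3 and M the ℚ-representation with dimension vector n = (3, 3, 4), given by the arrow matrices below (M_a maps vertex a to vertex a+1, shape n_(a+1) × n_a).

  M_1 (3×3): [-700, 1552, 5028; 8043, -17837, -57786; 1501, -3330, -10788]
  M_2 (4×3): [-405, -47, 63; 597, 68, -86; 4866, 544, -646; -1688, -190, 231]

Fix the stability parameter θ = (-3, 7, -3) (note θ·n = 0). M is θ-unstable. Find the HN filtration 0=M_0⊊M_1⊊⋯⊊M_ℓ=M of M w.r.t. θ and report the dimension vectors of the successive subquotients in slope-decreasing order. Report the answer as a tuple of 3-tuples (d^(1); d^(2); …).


Interval decomposition of M: I[1,3]^3, I[3,3].
HN type (ℓ=2): μ^(1)=2; μ^(2)=-3

((0, 3, 3); (3, 0, 1))


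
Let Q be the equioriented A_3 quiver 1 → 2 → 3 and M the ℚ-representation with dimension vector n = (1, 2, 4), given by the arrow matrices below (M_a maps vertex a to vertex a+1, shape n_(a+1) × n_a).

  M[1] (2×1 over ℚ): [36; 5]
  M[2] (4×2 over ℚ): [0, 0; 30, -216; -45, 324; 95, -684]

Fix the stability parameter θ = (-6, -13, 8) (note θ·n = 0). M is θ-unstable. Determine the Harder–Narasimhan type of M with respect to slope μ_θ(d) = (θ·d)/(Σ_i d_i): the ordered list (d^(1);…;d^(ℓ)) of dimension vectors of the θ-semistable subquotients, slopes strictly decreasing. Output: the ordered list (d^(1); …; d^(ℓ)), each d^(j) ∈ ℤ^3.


Interval decomposition of M: I[1,2], I[2,3], I[3,3]^3.
HN type (ℓ=3): μ^(1)=8; μ^(2)=-19/2; μ^(3)=-13

((0, 0, 4); (1, 1, 0); (0, 1, 0))


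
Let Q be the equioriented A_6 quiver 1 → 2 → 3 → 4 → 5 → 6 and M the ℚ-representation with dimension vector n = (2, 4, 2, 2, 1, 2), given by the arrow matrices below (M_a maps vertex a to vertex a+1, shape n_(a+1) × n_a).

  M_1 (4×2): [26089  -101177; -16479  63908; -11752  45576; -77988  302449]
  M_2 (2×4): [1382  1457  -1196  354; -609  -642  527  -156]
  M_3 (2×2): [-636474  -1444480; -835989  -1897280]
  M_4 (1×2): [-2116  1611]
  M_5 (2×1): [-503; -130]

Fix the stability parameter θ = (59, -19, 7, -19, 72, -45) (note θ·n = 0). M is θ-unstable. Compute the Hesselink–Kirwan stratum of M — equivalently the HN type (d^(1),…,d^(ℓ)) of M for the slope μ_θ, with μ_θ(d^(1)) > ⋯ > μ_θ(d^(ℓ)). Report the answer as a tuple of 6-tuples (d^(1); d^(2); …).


Interval decomposition of M: I[1,3], I[1,6], I[2,2]^2, I[4,4], I[6,6].
HN type (ℓ=5): μ^(1)=47/3; μ^(2)=27/2; μ^(3)=7; μ^(4)=-19; μ^(5)=-45

((1, 1, 1, 0, 0, 0); (0, 0, 0, 0, 1, 1); (1, 1, 1, 1, 0, 0); (0, 2, 0, 1, 0, 0); (0, 0, 0, 0, 0, 1))


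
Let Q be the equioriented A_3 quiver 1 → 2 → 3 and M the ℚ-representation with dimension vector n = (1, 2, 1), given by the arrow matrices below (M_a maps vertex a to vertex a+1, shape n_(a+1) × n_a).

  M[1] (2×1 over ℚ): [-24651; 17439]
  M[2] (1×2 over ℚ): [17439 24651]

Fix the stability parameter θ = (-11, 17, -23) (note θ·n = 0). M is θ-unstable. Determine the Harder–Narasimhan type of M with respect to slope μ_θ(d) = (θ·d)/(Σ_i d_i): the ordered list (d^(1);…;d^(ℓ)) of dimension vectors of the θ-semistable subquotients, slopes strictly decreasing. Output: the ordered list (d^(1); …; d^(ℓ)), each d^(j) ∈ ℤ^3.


Via rank(M_{q-1}∘⋯∘M_p): M ≅ I[1,2], I[2,3].
μ_θ-semistable layers: μ^(1)=17; μ^(2)=-3; μ^(3)=-11

((0, 1, 0); (0, 1, 1); (1, 0, 0))


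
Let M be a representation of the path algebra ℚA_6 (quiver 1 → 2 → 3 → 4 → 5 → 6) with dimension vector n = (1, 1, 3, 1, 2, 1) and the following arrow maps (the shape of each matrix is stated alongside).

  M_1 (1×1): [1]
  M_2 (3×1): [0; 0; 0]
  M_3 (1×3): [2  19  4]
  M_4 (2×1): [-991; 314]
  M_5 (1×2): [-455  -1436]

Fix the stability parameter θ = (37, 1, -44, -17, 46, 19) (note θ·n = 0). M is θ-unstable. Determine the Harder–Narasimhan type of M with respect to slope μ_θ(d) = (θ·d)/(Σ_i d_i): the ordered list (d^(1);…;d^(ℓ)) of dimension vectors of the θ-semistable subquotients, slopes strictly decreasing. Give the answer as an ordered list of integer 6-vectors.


Via rank(M_{q-1}∘⋯∘M_p): M ≅ I[1,2], I[3,3]^2, I[3,6], I[5,5].
μ_θ-semistable layers: μ^(1)=46; μ^(2)=65/2; μ^(3)=19; μ^(4)=-17; μ^(5)=-44

((0, 0, 0, 0, 1, 0); (0, 0, 0, 0, 1, 1); (1, 1, 0, 0, 0, 0); (0, 0, 0, 1, 0, 0); (0, 0, 3, 0, 0, 0))


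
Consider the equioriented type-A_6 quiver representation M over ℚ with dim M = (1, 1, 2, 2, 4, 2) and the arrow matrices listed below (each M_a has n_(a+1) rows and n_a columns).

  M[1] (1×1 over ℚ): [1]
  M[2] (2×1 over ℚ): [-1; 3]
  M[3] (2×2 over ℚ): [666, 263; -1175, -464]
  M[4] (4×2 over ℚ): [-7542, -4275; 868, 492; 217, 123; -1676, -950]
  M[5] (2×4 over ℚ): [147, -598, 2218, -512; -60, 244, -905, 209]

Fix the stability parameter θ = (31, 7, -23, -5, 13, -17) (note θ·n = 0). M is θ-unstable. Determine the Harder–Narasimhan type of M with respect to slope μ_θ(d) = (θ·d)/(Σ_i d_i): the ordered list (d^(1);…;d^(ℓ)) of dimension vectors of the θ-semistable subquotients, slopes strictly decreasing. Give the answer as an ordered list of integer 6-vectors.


Via rank(M_{q-1}∘⋯∘M_p): M ≅ I[1,6], I[3,6], I[5,5]^2.
μ_θ-semistable layers: μ^(1)=13; μ^(2)=1; μ^(3)=-2; μ^(4)=-5; μ^(5)=-23

((0, 0, 0, 0, 2, 0); (1, 1, 1, 1, 1, 1); (0, 0, 0, 0, 1, 1); (0, 0, 0, 1, 0, 0); (0, 0, 1, 0, 0, 0))


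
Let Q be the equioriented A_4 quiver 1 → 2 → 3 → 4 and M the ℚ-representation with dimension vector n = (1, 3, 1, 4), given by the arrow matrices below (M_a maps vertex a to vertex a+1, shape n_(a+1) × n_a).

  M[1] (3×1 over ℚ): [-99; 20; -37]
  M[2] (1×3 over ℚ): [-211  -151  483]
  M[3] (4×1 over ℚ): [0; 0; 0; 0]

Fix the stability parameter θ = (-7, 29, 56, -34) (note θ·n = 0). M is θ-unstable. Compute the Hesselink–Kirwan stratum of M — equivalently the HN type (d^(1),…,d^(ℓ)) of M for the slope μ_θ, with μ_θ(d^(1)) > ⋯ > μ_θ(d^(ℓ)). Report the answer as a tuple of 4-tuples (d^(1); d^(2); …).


Interval decomposition of M: I[1,3], I[2,2]^2, I[4,4]^4.
HN type (ℓ=4): μ^(1)=56; μ^(2)=29; μ^(3)=-7; μ^(4)=-34

((0, 0, 1, 0); (0, 3, 0, 0); (1, 0, 0, 0); (0, 0, 0, 4))


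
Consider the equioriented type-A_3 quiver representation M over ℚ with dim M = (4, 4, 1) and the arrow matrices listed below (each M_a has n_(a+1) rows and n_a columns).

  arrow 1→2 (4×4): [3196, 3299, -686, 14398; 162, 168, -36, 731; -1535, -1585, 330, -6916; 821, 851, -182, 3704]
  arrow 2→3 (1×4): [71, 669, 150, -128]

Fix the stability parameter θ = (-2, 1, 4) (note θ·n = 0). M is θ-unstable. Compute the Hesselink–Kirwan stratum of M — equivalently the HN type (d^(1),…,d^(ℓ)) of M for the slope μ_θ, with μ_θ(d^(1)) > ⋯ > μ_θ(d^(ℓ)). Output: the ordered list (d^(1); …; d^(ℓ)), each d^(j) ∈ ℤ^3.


Interval decomposition of M: I[1,2]^3, I[1,3].
HN type (ℓ=3): μ^(1)=4; μ^(2)=1; μ^(3)=-2

((0, 0, 1); (0, 4, 0); (4, 0, 0))


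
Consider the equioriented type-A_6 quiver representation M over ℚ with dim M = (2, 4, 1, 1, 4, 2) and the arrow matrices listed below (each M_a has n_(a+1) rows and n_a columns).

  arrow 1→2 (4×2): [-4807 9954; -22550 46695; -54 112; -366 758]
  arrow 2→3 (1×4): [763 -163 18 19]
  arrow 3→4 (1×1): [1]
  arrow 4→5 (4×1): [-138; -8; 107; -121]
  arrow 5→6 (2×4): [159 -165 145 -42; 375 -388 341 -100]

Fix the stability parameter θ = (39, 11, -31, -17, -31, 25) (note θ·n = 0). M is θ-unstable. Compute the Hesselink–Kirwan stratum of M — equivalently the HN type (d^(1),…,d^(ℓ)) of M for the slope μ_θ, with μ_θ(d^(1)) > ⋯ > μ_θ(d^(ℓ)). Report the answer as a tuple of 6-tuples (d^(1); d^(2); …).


Via rank(M_{q-1}∘⋯∘M_p): M ≅ I[1,2], I[1,6], I[2,2]^2, I[5,5]^2, I[5,6].
μ_θ-semistable layers: μ^(1)=25; μ^(2)=11; μ^(3)=-29/5; μ^(4)=-31

((1, 1, 0, 0, 0, 2); (0, 2, 0, 0, 0, 0); (1, 1, 1, 1, 1, 0); (0, 0, 0, 0, 3, 0))


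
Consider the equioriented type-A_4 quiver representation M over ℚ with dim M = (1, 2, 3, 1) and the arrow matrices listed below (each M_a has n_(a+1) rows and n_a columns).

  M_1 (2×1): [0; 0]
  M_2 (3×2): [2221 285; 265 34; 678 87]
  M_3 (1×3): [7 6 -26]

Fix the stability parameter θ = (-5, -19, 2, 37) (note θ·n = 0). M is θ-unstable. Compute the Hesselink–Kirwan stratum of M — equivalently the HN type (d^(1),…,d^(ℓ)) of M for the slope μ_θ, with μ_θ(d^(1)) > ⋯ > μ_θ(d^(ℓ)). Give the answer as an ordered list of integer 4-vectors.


Via rank(M_{q-1}∘⋯∘M_p): M ≅ I[1,1], I[2,3], I[2,4], I[3,3].
μ_θ-semistable layers: μ^(1)=37; μ^(2)=2; μ^(3)=-5; μ^(4)=-19

((0, 0, 0, 1); (0, 0, 3, 0); (1, 0, 0, 0); (0, 2, 0, 0))


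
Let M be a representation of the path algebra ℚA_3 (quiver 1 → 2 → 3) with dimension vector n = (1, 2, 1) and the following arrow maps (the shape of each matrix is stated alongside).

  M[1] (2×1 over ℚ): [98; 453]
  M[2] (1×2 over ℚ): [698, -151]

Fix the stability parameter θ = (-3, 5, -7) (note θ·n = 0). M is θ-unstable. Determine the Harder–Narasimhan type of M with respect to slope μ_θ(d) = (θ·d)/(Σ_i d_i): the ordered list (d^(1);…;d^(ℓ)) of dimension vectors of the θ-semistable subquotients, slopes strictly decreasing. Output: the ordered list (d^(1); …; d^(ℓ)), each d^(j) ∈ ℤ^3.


Barcode: M ≅ I[1,3], I[2,2]. HN layers by μ_θ (3 steps, strictly decreasing):
  μ^(1)=5; μ^(2)=-1; μ^(3)=-3

((0, 1, 0); (0, 1, 1); (1, 0, 0))


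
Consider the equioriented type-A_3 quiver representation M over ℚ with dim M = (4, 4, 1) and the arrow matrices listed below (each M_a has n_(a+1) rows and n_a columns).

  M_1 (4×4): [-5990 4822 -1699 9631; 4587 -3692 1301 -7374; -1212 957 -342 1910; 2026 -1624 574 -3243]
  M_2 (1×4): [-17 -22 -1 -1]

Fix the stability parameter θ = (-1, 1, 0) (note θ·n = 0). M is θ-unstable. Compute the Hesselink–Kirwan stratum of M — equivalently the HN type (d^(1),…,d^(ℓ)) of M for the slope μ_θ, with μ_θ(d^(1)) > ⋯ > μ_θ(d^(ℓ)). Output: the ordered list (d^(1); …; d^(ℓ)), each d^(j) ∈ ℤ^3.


Barcode: M ≅ I[1,2]^3, I[1,3]. HN layers by μ_θ (3 steps, strictly decreasing):
  μ^(1)=1; μ^(2)=1/2; μ^(3)=-1

((0, 3, 0); (0, 1, 1); (4, 0, 0))


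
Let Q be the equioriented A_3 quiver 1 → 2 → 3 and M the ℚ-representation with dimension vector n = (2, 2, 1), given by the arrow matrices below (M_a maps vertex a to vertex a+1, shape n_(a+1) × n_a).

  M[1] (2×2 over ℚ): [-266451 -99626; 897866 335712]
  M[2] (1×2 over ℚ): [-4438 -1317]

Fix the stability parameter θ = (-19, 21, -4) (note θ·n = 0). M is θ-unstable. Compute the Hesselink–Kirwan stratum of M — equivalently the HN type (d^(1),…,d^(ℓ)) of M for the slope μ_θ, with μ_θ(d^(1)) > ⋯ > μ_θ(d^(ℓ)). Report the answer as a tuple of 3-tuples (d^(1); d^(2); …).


Via rank(M_{q-1}∘⋯∘M_p): M ≅ I[1,2], I[1,3].
μ_θ-semistable layers: μ^(1)=21; μ^(2)=17/2; μ^(3)=-19

((0, 1, 0); (0, 1, 1); (2, 0, 0))


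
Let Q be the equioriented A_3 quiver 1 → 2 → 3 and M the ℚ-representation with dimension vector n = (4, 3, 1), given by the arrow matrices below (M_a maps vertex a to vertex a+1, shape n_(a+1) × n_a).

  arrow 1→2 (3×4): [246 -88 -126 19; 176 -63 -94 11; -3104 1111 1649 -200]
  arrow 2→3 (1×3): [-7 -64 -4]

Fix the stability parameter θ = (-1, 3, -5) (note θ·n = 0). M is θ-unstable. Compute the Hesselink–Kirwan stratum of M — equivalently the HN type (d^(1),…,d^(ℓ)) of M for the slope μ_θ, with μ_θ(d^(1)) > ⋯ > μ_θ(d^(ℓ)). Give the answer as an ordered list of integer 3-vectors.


Via rank(M_{q-1}∘⋯∘M_p): M ≅ I[1,1], I[1,2]^2, I[1,3].
μ_θ-semistable layers: μ^(1)=3; μ^(2)=-1

((0, 2, 0); (4, 1, 1))


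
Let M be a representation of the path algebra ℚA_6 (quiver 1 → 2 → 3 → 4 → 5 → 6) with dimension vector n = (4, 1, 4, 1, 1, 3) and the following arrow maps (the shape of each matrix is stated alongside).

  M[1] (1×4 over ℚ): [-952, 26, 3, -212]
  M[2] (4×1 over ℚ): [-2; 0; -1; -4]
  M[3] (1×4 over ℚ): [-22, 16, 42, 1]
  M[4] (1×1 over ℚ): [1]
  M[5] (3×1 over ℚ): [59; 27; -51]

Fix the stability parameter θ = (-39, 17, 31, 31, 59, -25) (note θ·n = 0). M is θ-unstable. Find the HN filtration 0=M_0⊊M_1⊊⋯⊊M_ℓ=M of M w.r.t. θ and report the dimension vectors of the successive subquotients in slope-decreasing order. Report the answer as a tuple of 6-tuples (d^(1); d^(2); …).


Barcode: M ≅ I[1,1]^3, I[1,6], I[3,3]^3, I[6,6]^2. HN layers by μ_θ (5 steps, strictly decreasing):
  μ^(1)=31; μ^(2)=24; μ^(3)=17; μ^(4)=-25; μ^(5)=-39

((0, 0, 3, 0, 0, 0); (0, 0, 1, 1, 1, 1); (0, 1, 0, 0, 0, 0); (0, 0, 0, 0, 0, 2); (4, 0, 0, 0, 0, 0))


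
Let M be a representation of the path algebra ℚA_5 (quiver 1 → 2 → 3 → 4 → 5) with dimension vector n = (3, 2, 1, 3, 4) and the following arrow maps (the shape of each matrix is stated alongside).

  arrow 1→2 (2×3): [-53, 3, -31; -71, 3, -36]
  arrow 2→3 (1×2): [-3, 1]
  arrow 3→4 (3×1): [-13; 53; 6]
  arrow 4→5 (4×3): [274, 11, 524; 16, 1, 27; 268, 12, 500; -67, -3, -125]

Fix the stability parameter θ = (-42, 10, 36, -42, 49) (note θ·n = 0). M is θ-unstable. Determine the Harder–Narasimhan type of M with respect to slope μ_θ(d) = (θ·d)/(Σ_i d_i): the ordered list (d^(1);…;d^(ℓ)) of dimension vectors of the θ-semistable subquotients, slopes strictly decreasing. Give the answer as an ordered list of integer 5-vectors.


Interval decomposition of M: I[1,1], I[1,2], I[1,5], I[4,5]^2, I[5,5].
HN type (ℓ=4): μ^(1)=49; μ^(2)=10; μ^(3)=4/3; μ^(4)=-42

((0, 0, 0, 0, 4); (0, 1, 0, 0, 0); (0, 1, 1, 1, 0); (3, 0, 0, 2, 0))


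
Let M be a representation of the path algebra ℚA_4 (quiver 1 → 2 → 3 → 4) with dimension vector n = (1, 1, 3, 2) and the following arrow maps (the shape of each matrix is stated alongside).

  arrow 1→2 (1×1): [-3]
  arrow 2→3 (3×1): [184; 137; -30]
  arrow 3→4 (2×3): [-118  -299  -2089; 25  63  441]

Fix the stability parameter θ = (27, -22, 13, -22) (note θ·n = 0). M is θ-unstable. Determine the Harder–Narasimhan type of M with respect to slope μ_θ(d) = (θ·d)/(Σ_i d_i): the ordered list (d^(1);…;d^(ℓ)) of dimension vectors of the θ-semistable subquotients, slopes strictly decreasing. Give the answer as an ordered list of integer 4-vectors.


Barcode: M ≅ I[1,4], I[3,3], I[3,4]. HN layers by μ_θ (3 steps, strictly decreasing):
  μ^(1)=13; μ^(2)=-1; μ^(3)=-9/2

((0, 0, 1, 0); (1, 1, 1, 1); (0, 0, 1, 1))


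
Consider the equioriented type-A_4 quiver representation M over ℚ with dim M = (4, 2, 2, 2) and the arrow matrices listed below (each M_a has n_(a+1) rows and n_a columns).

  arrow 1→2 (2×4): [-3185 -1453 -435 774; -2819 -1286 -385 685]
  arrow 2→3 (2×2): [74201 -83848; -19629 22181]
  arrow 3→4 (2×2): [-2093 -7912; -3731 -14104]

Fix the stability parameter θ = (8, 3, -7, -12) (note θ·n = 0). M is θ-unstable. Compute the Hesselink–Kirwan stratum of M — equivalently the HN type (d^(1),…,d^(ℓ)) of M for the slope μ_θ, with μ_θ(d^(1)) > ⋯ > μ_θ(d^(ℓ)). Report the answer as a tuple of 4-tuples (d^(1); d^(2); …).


Via rank(M_{q-1}∘⋯∘M_p): M ≅ I[1,1]^2, I[1,3], I[1,4], I[4,4].
μ_θ-semistable layers: μ^(1)=8; μ^(2)=4/3; μ^(3)=-2; μ^(4)=-12

((2, 0, 0, 0); (1, 1, 1, 0); (1, 1, 1, 1); (0, 0, 0, 1))


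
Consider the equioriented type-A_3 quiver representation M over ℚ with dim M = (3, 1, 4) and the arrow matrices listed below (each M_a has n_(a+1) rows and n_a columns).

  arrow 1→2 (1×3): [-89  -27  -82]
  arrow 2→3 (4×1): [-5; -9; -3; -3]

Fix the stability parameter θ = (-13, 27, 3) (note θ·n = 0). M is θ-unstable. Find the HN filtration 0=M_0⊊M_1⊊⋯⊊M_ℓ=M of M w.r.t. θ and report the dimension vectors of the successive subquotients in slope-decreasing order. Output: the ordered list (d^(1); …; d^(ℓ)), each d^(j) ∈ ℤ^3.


Barcode: M ≅ I[1,1]^2, I[1,3], I[3,3]^3. HN layers by μ_θ (3 steps, strictly decreasing):
  μ^(1)=15; μ^(2)=3; μ^(3)=-13

((0, 1, 1); (0, 0, 3); (3, 0, 0))
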